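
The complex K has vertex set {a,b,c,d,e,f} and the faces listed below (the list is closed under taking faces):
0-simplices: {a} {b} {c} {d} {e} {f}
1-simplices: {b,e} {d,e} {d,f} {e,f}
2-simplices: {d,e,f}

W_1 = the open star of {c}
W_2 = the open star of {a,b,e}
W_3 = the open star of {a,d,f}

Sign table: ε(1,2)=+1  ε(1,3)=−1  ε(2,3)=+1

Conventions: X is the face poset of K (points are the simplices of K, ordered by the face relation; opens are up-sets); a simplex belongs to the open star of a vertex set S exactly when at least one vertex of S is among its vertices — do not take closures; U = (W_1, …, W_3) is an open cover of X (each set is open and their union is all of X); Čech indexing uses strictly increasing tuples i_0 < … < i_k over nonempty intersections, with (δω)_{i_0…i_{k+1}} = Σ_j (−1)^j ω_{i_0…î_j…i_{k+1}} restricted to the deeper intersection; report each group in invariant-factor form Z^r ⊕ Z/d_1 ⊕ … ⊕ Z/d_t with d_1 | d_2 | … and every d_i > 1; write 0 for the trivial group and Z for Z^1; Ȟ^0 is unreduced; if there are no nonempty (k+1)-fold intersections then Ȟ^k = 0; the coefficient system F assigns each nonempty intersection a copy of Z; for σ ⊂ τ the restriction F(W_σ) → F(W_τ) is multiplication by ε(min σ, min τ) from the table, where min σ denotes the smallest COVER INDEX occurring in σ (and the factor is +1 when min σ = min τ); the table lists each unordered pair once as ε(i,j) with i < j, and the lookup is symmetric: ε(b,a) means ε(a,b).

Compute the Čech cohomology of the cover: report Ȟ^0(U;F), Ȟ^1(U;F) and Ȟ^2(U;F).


nonempty overlaps:
  W1={{c}} W2={{a},{b},{e},{b,e},{d,e},{e,f},{d,e,f}} W3={{a},{d},{f},{d,e},{d,f},{e,f},{d,e,f}}
  W23={{a},{d,e},{e,f},{d,e,f}}
C dims 3,1; δ0: rk 1, SNF 1^1
degree 0: 3−1−0 = 2 → Ȟ^0 ≅ Z^2
degree 1: 1−0−1 = 0 → Ȟ^1 ≅ 0
degree 2: 0−0−0 = 0 → Ȟ^2 ≅ 0

Ȟ^0 = Z^2; Ȟ^1 = 0; Ȟ^2 = 0


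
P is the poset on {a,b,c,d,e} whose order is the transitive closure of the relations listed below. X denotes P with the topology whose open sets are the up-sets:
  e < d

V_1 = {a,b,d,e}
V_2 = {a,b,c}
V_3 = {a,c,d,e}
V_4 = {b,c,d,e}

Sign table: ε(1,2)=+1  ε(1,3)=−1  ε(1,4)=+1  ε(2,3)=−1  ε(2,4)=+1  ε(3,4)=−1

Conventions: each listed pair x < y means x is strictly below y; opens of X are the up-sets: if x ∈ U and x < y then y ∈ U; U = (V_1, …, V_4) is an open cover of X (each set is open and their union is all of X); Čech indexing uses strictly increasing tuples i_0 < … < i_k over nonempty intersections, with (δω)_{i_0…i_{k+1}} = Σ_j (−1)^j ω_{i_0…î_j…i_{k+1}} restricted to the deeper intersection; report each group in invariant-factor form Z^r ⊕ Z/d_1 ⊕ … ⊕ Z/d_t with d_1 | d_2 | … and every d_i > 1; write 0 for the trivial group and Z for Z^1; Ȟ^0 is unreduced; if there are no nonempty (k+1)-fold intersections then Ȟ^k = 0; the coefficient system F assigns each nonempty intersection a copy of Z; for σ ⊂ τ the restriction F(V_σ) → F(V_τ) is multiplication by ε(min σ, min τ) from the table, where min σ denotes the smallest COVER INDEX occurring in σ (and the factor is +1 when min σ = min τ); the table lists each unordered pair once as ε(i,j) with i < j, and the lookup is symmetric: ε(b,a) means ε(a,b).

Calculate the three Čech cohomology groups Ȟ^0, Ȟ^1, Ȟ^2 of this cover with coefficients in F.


cover nerve:
  V12={a,b} V13={a,d,e} V14={b,d,e} V23={a,c} V24={b,c} V34={c,d,e}
  V123={a} V124={b} V134={d,e} V234={c}
C dims 4,6,4; δ0: rk 3, SNF 1^3; δ1: rk 3, SNF 1^3
Ȟ^0: (4−3)−0=1 ⇒ Z
Ȟ^1: (6−3)−3=0 ⇒ 0
Ȟ^2: (4−0)−3=1 ⇒ Z

Ȟ^0 = Z, Ȟ^1 = 0 and Ȟ^2 = Z


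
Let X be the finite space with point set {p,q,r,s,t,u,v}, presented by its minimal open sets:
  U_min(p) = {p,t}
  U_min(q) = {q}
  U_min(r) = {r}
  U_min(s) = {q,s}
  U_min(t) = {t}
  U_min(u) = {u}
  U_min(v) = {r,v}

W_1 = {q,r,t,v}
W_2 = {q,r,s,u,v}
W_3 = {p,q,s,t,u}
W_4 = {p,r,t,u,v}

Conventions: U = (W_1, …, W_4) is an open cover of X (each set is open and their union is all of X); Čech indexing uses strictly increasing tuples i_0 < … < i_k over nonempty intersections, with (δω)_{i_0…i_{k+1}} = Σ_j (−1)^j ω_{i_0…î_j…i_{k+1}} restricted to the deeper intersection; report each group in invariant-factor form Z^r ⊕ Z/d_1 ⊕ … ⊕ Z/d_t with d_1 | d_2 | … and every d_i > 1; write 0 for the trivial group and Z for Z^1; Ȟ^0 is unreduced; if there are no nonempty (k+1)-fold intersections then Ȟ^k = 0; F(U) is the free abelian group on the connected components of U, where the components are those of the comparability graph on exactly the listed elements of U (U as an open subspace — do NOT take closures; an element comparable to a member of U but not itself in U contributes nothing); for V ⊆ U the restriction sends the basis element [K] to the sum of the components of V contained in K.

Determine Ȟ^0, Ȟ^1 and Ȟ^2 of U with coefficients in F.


nerve of the cover:
  W12={q,r,v} W13={q,t} W14={r,t,v} W23={q,s,u} W24={r,u,v} W34={p,t,u}
  W123={q} W124={r,v} W134={t} W234={u}
components per intersection:
  W1: {q} {r,v} {t}
  W2: {q,s} {r,v} {u}
  W3: {p,t} {q,s} {u}
  W4: {p,t} {r,v} {u}
  W12: {q} {r,v}
  W13: {q} {t}
  W14: {r,v} {t}
  W23: {q,s} {u}
  W24: {r,v} {u}
  W34: {p,t} {u}
  W123: {q}
  W124: {r,v}
  W134: {t}
  W234: {u}
C dims 12,12,4; δ0: rk 8, SNF 1^8; δ1: rk 4, SNF 1^4
Ȟ^0 = (12 − 8) − 0 = 4, so Ȟ^0 ≅ Z^4
Ȟ^1 = (12 − 4) − 8 = 0, so Ȟ^1 ≅ 0
Ȟ^2 = (4 − 0) − 4 = 0, so Ȟ^2 ≅ 0

Ȟ^0 = Z^4, Ȟ^1 = 0 and Ȟ^2 = 0


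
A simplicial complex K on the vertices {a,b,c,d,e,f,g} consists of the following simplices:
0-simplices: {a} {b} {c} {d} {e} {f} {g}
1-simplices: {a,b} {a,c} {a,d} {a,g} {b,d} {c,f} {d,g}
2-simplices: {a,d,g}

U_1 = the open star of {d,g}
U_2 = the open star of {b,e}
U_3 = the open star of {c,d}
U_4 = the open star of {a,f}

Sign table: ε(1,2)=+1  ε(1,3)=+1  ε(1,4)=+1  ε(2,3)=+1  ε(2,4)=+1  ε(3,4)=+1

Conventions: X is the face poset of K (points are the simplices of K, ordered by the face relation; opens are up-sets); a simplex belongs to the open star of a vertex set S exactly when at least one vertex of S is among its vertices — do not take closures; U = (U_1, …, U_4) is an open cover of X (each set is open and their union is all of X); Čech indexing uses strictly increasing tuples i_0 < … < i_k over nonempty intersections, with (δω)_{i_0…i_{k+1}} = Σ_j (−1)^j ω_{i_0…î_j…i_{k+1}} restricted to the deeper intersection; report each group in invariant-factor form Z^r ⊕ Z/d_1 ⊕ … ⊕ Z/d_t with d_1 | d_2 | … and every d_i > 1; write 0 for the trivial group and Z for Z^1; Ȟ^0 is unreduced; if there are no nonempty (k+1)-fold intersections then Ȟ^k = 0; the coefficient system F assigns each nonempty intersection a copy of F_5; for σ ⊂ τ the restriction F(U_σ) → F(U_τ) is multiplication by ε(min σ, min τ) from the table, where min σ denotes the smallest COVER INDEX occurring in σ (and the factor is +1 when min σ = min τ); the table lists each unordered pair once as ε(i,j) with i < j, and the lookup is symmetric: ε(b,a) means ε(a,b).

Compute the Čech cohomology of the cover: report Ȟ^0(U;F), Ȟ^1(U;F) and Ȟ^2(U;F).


intersection data:
  U1={{d},{g},{a,d},{a,g},{b,d},{d,g},{a,d,g}} U2={{b},{e},{a,b},{b,d}} U3={{c},{d},{a,c},{a,d},{b,d},{c,f},{d,g},{a,d,g}} U4={{a},{f},{a,b},{a,c},{a,d},{a,g},{c,f},{a,d,g}}
  U12={{b,d}} U13={{d},{a,d},{b,d},{d,g},{a,d,g}} U14={{a,d},{a,g},{a,d,g}} U23={{b,d}} U24={{a,b}} U34={{a,c},{a,d},{c,f},{a,d,g}}
  U123={{b,d}} U134={{a,d},{a,d,g}}
C dims 4,6,2; δ0: rk_F5 3; δ1: rk_F5 2
Ȟ^0 = (4 − 3) − 0 = 1, so Ȟ^0 ≅ Z/5
Ȟ^1 = (6 − 2) − 3 = 1, so Ȟ^1 ≅ Z/5
Ȟ^2 = (2 − 0) − 2 = 0, so Ȟ^2 ≅ 0

Ȟ^0(U;F) ≅ Z/5, Ȟ^1(U;F) ≅ Z/5 and Ȟ^2(U;F) ≅ 0


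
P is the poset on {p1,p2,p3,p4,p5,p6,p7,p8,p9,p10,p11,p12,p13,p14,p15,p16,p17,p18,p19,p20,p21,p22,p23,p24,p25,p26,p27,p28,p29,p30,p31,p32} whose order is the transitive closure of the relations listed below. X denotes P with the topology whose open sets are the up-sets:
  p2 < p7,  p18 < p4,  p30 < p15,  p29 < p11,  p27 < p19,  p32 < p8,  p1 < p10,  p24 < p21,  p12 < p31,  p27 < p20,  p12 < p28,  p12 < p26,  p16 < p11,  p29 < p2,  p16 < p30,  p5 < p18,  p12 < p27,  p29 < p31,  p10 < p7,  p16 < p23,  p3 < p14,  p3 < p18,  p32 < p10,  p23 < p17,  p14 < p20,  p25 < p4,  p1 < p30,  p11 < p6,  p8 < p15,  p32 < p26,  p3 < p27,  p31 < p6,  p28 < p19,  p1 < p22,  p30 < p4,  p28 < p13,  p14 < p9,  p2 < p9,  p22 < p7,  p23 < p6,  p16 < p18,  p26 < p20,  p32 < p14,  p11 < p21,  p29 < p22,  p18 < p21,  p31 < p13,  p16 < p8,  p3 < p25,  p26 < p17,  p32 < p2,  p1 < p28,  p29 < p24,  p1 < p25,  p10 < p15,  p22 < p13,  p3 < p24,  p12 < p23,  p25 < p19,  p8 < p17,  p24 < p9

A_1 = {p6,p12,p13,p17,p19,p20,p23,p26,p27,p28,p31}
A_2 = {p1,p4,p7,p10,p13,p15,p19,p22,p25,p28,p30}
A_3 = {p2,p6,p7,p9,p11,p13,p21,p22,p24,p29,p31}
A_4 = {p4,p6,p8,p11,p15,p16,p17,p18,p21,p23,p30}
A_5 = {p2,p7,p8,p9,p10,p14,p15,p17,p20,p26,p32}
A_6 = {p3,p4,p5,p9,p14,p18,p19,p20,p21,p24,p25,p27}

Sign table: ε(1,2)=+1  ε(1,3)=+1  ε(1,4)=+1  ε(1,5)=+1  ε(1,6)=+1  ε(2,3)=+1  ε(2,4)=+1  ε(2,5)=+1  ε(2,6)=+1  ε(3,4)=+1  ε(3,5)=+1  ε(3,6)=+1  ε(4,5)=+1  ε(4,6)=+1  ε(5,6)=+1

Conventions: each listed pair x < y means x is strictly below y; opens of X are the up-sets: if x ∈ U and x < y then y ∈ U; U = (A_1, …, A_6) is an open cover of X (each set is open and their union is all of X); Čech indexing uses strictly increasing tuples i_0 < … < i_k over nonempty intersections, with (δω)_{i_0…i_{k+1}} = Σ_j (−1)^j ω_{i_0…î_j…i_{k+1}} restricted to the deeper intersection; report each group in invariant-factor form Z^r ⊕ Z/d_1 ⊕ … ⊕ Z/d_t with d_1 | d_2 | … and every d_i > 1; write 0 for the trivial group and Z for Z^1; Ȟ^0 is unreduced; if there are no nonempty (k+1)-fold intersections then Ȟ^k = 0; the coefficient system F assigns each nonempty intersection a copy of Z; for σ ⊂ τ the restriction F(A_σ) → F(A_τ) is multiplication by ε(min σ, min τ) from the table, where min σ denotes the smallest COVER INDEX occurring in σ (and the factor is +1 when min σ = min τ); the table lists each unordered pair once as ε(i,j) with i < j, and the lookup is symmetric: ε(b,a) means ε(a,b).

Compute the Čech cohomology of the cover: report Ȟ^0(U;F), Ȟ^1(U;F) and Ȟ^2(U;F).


nerve of the cover:
  A12={p13,p19,p28} A13={p6,p13,p31} A14={p6,p17,p23} A15={p17,p20,p26} A16={p19,p20,p27} A23={p7,p13,p22} A24={p4,p15,p30} A25={p7,p10,p15} A26={p4,p19,p25} A34={p6,p11,p21} A35={p2,p7,p9} A36={p9,p21,p24} A45={p8,p15,p17} A46={p4,p18,p21} A56={p9,p14,p20}
  A123={p13} A126={p19} A134={p6} A145={p17} A156={p20} A235={p7} A245={p15} A246={p4} A346={p21} A356={p9}
C dims 6,15,10; δ0: rk 5, SNF 1^5; δ1: rk 10, SNF 1^9·2
Ȟ^0 = (6 − 5) − 0 = 1, so Ȟ^0 ≅ Z
Ȟ^1 = (15 − 10) − 5 = 0, so Ȟ^1 ≅ 0
Ȟ^2 = (10 − 0) − 10 = 0 plus torsion [2], so Ȟ^2 ≅ Z/2

Ȟ^0 ≅ Z, Ȟ^1 ≅ 0 and Ȟ^2 ≅ Z/2


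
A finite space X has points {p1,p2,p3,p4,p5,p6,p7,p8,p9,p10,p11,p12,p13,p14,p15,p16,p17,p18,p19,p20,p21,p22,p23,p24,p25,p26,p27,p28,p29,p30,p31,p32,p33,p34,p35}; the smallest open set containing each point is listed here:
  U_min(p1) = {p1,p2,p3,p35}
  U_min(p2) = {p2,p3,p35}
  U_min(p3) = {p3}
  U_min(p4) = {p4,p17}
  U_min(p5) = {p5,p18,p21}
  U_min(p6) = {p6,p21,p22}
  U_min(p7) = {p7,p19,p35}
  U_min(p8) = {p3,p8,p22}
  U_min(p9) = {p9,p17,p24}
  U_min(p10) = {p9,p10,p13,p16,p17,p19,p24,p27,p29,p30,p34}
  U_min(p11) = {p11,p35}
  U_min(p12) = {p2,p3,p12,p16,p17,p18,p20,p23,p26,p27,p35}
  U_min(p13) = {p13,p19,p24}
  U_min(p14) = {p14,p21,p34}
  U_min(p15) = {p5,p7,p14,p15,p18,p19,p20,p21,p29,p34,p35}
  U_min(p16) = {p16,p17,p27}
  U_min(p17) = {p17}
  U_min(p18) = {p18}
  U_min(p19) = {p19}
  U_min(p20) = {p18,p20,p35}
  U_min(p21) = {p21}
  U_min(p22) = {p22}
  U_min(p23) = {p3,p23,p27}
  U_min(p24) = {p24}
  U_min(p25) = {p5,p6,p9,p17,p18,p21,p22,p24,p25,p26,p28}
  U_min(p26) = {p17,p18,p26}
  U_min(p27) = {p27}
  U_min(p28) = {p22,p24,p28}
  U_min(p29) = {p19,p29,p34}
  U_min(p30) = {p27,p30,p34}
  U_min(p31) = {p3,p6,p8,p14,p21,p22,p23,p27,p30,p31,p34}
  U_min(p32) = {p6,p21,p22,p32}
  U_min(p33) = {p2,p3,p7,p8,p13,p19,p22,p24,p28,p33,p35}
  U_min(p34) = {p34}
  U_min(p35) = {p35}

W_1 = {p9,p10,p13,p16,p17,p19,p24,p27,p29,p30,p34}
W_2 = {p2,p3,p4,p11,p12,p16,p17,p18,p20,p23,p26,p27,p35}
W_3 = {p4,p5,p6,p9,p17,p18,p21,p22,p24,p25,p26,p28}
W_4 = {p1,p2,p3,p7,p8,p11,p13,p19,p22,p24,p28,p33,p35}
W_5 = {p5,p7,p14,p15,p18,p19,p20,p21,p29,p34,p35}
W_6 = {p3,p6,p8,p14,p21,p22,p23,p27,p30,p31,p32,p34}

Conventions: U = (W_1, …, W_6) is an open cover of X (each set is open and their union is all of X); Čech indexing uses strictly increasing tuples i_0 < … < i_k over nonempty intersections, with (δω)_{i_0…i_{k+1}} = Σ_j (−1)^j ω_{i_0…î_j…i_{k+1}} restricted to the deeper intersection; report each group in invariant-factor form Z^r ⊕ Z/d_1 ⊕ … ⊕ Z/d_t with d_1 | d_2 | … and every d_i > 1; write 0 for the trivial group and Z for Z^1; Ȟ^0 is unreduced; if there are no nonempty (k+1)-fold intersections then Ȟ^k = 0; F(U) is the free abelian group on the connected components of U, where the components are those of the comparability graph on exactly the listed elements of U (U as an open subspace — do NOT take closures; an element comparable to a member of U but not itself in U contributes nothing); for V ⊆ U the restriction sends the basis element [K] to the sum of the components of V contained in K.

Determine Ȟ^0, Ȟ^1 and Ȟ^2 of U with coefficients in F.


Ȟ^0(U;F) ≅ Z, Ȟ^1(U;F) ≅ 0, Ȟ^2(U;F) ≅ Z/2

cover nerve:
  W12={p16,p17,p27} W13={p9,p17,p24} W14={p13,p19,p24} W15={p19,p29,p34} W16={p27,p30,p34} W23={p4,p17,p18,p26} W24={p2,p3,p11,p35} W25={p18,p20,p35} W26={p3,p23,p27} W34={p22,p24,p28} W35={p5,p18,p21} W36={p6,p21,p22} W45={p7,p19,p35} W46={p3,p8,p22} W56={p14,p21,p34}
  W123={p17} W126={p27} W134={p24} W145={p19} W156={p34} W235={p18} W245={p35} W246={p3} W346={p22} W356={p21}
components per intersection:
  W1: {p9,p10,p13,p16,p17,p19,p24,p27,p29,p30,p34}
  W2: {p2,p3,p4,p11,p12,p16,p17,p18,p20,p23,p26,p27,p35}
  W3: {p4,p5,p6,p9,p17,p18,p21,p22,p24,p25,p26,p28}
  W4: {p1,p2,p3,p7,p8,p11,p13,p19,p22,p24,p28,p33,p35}
  W5: {p5,p7,p14,p15,p18,p19,p20,p21,p29,p34,p35}
  W6: {p3,p6,p8,p14,p21,p22,p23,p27,p30,p31,p32,p34}
  W12: {p16,p17,p27}
  W13: {p9,p17,p24}
  W14: {p13,p19,p24}
  W15: {p19,p29,p34}
  W16: {p27,p30,p34}
  W23: {p4,p17,p18,p26}
  W24: {p2,p3,p11,p35}
  W25: {p18,p20,p35}
  W26: {p3,p23,p27}
  W34: {p22,p24,p28}
  W35: {p5,p18,p21}
  W36: {p6,p21,p22}
  W45: {p7,p19,p35}
  W46: {p3,p8,p22}
  W56: {p14,p21,p34}
  W123: {p17}
  W126: {p27}
  W134: {p24}
  W145: {p19}
  W156: {p34}
  W235: {p18}
  W245: {p35}
  W246: {p3}
  W346: {p22}
  W356: {p21}
C dims 6,15,10; δ0: rk 5, SNF 1^5; δ1: rk 10, SNF 1^9·2
Ȟ^0: (6−5)−0=1 ⇒ Z
Ȟ^1: (15−10)−5=0 ⇒ 0
Ȟ^2: (10−0)−10=0 plus torsion [2] ⇒ Z/2


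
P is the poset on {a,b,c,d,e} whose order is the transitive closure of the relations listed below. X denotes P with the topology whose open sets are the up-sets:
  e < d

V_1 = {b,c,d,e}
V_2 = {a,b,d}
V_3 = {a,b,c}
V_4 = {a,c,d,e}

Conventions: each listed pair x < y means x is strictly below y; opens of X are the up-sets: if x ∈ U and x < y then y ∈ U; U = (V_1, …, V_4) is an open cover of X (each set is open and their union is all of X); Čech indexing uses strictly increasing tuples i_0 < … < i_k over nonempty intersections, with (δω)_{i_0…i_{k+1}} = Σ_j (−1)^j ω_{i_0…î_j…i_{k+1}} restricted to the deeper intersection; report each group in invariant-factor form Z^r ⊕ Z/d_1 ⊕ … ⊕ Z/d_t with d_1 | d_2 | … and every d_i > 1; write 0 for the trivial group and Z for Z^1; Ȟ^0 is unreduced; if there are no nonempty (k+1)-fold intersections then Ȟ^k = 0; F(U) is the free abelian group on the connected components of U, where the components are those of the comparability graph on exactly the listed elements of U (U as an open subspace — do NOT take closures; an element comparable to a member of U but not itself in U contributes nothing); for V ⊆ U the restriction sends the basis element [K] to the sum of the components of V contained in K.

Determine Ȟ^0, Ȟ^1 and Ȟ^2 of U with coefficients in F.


nonempty intersections:
  V12={b,d} V13={b,c} V14={c,d,e} V23={a,b} V24={a,d} V34={a,c}
  V123={b} V124={d} V134={c} V234={a}
components per intersection:
  V1: {b} {c} {d,e}
  V2: {a} {b} {d}
  V3: {a} {b} {c}
  V4: {a} {c} {d,e}
  V12: {b} {d}
  V13: {b} {c}
  V14: {c} {d,e}
  V23: {a} {b}
  V24: {a} {d}
  V34: {a} {c}
  V123: {b}
  V124: {d}
  V134: {c}
  V234: {a}
C dims 12,12,4; δ0: rk 8, SNF 1^8; δ1: rk 4, SNF 1^4
Ȟ^0: (12−8)−0=4 ⇒ Z^4
Ȟ^1: (12−4)−8=0 ⇒ 0
Ȟ^2: (4−0)−4=0 ⇒ 0

Ȟ^0 = Z^4, Ȟ^1 = 0, Ȟ^2 = 0


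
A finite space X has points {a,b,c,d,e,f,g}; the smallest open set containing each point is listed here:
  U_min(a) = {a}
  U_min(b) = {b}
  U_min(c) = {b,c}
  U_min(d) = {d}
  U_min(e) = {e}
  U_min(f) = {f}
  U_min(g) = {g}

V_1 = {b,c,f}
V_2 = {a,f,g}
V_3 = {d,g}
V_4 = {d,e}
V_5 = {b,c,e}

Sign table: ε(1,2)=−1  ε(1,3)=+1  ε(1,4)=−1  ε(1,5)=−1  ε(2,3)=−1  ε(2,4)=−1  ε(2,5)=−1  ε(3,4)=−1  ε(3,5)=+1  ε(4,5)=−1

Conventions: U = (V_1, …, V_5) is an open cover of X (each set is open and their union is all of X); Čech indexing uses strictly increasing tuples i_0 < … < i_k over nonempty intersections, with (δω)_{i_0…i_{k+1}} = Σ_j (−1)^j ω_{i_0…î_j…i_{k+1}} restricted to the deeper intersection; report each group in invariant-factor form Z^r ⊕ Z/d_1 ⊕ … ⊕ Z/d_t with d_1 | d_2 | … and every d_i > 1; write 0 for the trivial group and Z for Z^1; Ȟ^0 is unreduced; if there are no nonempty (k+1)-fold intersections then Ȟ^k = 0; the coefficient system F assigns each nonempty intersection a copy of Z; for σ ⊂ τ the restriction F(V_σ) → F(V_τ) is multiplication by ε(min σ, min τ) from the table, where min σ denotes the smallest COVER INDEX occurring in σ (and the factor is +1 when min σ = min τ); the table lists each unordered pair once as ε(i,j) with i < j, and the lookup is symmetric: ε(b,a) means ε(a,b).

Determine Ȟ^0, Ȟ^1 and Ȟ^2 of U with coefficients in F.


Ȟ^0 = 0; Ȟ^1 = Z/2; Ȟ^2 = 0

nonempty overlaps:
  V12={f} V15={b,c} V23={g} V34={d} V45={e}
C dims 5,5; δ0: rk 5, SNF 1^4·2
degree 0: 5−5−0 = 0 → Ȟ^0 ≅ 0
degree 1: 5−0−5 = 0 plus torsion [2] → Ȟ^1 ≅ Z/2
degree 2: 0−0−0 = 0 → Ȟ^2 ≅ 0


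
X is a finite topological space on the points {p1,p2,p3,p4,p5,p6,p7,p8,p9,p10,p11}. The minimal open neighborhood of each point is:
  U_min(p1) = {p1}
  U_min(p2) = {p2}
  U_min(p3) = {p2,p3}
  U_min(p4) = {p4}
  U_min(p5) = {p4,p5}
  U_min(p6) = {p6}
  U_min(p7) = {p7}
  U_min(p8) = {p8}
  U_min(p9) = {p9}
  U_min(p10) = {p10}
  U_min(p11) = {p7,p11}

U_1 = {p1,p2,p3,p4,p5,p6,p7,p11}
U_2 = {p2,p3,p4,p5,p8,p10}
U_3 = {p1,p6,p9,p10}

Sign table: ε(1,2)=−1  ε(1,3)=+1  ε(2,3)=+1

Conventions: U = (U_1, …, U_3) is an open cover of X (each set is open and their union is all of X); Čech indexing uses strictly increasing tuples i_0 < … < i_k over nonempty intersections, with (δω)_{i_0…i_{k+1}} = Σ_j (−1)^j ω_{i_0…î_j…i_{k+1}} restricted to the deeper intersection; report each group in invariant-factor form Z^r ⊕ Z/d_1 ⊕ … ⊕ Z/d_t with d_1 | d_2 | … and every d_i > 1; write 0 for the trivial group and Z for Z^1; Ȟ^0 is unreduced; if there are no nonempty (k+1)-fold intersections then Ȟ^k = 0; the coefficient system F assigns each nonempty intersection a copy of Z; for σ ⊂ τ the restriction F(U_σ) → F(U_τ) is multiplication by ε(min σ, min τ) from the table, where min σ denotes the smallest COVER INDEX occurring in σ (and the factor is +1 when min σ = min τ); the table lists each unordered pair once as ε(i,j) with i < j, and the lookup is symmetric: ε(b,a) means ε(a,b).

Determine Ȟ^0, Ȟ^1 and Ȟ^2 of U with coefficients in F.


nonempty intersections:
  U12={p2,p3,p4,p5} U13={p1,p6} U23={p10}
C dims 3,3; δ0: rk 3, SNF 1^2·2
Ȟ^0: (3−3)−0=0 ⇒ 0
Ȟ^1: (3−0)−3=0 plus torsion [2] ⇒ Z/2
Ȟ^2: (0−0)−0=0 ⇒ 0

Ȟ^0 = 0; Ȟ^1 = Z/2; Ȟ^2 = 0


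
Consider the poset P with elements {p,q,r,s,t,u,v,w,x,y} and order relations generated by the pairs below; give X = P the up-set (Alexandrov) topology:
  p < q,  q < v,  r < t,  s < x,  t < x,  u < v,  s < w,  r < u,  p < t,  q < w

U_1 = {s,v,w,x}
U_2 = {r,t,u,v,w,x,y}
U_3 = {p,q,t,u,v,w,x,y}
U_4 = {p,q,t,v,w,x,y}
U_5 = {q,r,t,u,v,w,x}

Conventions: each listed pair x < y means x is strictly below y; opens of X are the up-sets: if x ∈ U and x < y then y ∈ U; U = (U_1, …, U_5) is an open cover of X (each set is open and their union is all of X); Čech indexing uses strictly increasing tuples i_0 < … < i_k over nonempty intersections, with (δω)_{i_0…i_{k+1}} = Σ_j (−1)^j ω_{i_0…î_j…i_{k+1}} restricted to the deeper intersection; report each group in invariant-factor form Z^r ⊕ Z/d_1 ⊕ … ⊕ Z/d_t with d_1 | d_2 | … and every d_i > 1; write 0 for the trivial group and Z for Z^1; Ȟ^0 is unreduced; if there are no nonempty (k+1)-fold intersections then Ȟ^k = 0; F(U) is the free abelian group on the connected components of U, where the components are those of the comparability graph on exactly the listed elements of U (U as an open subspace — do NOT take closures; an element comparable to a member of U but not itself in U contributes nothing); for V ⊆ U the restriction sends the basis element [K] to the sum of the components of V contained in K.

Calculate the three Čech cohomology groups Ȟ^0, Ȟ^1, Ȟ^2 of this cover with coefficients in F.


nonempty overlaps:
  U12={v,w,x} U13={v,w,x} U14={v,w,x} U15={v,w,x} U23={t,u,v,w,x,y} U24={t,v,w,x,y} U25={r,t,u,v,w,x} U34={p,q,t,v,w,x,y} U35={q,t,u,v,w,x} U45={q,t,v,w,x}
  U123={v,w,x} U124={v,w,x} U125={v,w,x} U134={v,w,x} U135={v,w,x} U145={v,w,x} U234={t,v,w,x,y} U235={t,u,v,w,x} U245={t,v,w,x} U345={q,t,v,w,x}
  U1234={v,w,x} U1235={v,w,x} U1245={v,w,x} U1345={v,w,x} U2345={t,v,w,x}
  U12345={v,w,x}
components per intersection:
  U1: {s,w,x} {v}
  U2: {r,t,u,v,x} {w} {y}
  U3: {p,q,t,u,v,w,x} {y}
  U4: {p,q,t,v,w,x} {y}
  U5: {q,r,t,u,v,w,x}
  U12: {v} {w} {x}
  U13: {v} {w} {x}
  U14: {v} {w} {x}
  U15: {v} {w} {x}
  U23: {t,x} {u,v} {w} {y}
  U24: {t,x} {v} {w} {y}
  U25: {r,t,u,v,x} {w}
  U34: {p,q,t,v,w,x} {y}
  U35: {q,u,v,w} {t,x}
  U45: {q,v,w} {t,x}
  U123: {v} {w} {x}
  U124: {v} {w} {x}
  U125: {v} {w} {x}
  U134: {v} {w} {x}
  U135: {v} {w} {x}
  U145: {v} {w} {x}
  U234: {t,x} {v} {w} {y}
  U235: {t,x} {u,v} {w}
  U245: {t,x} {v} {w}
  U345: {q,v,w} {t,x}
  U1234: {v} {w} {x}
  U1235: {v} {w} {x}
  U1245: {v} {w} {x}
  U1345: {v} {w} {x}
  U2345: {t,x} {v} {w}
  U12345: {v} {w} {x}
C dims 10,28,30,15; δ0: rk 8, SNF 1^8; δ1: rk 18, SNF 1^18; δ2: rk 12, SNF 1^12
degree 0: 10−8−0 = 2 → Ȟ^0 ≅ Z^2
degree 1: 28−18−8 = 2 → Ȟ^1 ≅ Z^2
degree 2: 30−12−18 = 0 → Ȟ^2 ≅ 0

Ȟ^0 ≅ Z^2,  Ȟ^1 ≅ Z^2,  Ȟ^2 ≅ 0


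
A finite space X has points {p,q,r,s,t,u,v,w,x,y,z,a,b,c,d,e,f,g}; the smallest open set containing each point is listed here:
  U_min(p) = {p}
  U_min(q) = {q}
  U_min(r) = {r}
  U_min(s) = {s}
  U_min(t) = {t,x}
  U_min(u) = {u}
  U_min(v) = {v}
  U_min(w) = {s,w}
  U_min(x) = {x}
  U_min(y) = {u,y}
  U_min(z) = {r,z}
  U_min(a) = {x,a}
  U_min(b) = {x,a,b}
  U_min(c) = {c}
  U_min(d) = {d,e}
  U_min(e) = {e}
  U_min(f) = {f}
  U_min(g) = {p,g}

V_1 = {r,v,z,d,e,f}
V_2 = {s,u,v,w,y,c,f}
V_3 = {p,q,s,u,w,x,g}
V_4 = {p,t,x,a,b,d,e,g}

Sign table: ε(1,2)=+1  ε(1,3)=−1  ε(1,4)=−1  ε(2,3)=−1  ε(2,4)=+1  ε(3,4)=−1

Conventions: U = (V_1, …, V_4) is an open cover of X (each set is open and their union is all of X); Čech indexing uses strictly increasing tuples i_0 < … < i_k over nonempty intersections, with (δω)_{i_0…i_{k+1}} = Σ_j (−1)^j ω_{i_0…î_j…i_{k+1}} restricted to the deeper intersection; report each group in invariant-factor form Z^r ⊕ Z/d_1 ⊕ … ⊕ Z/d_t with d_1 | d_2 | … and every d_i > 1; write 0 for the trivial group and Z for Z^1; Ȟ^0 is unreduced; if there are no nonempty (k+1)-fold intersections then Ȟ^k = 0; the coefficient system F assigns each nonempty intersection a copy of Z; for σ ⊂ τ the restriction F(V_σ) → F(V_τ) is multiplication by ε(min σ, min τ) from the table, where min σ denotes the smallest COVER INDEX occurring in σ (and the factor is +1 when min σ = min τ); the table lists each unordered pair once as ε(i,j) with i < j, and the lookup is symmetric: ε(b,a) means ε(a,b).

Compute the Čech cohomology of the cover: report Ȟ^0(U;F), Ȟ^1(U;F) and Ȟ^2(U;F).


Ȟ^0(U;F) ≅ 0,  Ȟ^1(U;F) ≅ Z/2,  Ȟ^2(U;F) ≅ 0

nonempty intersections:
  V12={v,f} V14={d,e} V23={s,u,w} V34={p,x,g}
C dims 4,4; δ0: rk 4, SNF 1^3·2
Ȟ^0: (4−4)−0=0 ⇒ 0
Ȟ^1: (4−0)−4=0 plus torsion [2] ⇒ Z/2
Ȟ^2: (0−0)−0=0 ⇒ 0


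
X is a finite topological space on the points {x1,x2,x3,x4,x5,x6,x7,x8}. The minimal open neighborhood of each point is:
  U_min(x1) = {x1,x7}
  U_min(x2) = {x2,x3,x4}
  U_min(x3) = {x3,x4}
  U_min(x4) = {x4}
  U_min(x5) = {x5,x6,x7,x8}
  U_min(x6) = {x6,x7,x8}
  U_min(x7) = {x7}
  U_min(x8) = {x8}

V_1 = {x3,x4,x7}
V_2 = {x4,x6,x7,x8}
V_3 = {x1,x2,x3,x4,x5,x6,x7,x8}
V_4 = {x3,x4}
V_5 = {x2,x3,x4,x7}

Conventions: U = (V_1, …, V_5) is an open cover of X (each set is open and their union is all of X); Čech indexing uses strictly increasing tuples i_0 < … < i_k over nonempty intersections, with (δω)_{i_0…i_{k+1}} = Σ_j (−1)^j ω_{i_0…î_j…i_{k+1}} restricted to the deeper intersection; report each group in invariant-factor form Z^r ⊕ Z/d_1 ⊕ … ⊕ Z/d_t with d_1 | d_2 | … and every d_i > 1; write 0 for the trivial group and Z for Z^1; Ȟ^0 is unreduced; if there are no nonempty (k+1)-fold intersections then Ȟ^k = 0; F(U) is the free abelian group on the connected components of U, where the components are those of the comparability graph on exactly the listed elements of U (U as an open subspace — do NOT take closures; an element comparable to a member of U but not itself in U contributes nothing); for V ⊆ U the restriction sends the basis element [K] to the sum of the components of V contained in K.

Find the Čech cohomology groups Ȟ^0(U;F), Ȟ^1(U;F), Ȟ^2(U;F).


Ȟ^0 ≅ Z^2,  Ȟ^1 ≅ 0,  Ȟ^2 ≅ 0

cover nerve:
  V12={x4,x7} V13={x3,x4,x7} V14={x3,x4} V15={x3,x4,x7} V23={x4,x6,x7,x8} V24={x4} V25={x4,x7} V34={x3,x4} V35={x2,x3,x4,x7} V45={x3,x4}
  V123={x4,x7} V124={x4} V125={x4,x7} V134={x3,x4} V135={x3,x4,x7} V145={x3,x4} V234={x4} V235={x4,x7} V245={x4} V345={x3,x4}
  V1234={x4} V1235={x4,x7} V1245={x4} V1345={x3,x4} V2345={x4}
  V12345={x4}
components per intersection:
  V1: {x3,x4} {x7}
  V2: {x4} {x6,x7,x8}
  V3: {x1,x5,x6,x7,x8} {x2,x3,x4}
  V4: {x3,x4}
  V5: {x2,x3,x4} {x7}
  V12: {x4} {x7}
  V13: {x3,x4} {x7}
  V14: {x3,x4}
  V15: {x3,x4} {x7}
  V23: {x4} {x6,x7,x8}
  V24: {x4}
  V25: {x4} {x7}
  V34: {x3,x4}
  V35: {x2,x3,x4} {x7}
  V45: {x3,x4}
  V123: {x4} {x7}
  V124: {x4}
  V125: {x4} {x7}
  V134: {x3,x4}
  V135: {x3,x4} {x7}
  V145: {x3,x4}
  V234: {x4}
  V235: {x4} {x7}
  V245: {x4}
  V345: {x3,x4}
  V1234: {x4}
  V1235: {x4} {x7}
  V1245: {x4}
  V1345: {x3,x4}
  V2345: {x4}
  V12345: {x4}
C dims 9,16,14,6; δ0: rk 7, SNF 1^7; δ1: rk 9, SNF 1^9; δ2: rk 5, SNF 1^5
Ȟ^0: (9−7)−0=2 ⇒ Z^2
Ȟ^1: (16−9)−7=0 ⇒ 0
Ȟ^2: (14−5)−9=0 ⇒ 0


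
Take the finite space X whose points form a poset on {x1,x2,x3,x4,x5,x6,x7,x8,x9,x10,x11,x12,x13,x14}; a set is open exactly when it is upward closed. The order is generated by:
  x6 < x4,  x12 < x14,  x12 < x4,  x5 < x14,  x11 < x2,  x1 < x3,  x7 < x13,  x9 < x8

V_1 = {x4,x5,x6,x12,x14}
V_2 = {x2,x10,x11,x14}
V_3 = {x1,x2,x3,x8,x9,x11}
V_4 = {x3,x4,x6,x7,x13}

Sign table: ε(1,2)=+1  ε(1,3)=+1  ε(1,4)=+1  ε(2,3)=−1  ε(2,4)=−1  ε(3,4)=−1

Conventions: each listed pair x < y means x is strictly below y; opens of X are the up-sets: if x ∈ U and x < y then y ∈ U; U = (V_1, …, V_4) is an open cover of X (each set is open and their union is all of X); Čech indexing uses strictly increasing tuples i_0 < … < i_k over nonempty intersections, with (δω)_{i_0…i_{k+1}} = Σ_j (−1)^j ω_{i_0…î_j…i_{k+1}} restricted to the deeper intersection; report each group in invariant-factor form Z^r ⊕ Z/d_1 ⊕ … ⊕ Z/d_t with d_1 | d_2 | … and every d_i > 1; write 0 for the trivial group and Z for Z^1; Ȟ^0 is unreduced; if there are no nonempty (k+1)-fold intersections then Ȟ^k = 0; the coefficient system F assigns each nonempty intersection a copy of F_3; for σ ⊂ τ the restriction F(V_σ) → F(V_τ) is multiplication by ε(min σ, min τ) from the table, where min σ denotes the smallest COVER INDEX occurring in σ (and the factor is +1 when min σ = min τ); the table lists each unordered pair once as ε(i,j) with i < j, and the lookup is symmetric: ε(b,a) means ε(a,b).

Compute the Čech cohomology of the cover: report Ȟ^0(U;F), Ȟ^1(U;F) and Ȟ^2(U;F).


cover nerve:
  V12={x14} V14={x4,x6} V23={x2,x11} V34={x3}
C dims 4,4; δ0: rk_F3 3
Ȟ^0: (4−3)−0=1 ⇒ Z/3
Ȟ^1: (4−0)−3=1 ⇒ Z/3
Ȟ^2: (0−0)−0=0 ⇒ 0

Ȟ^0(U;F) ≅ Z/3, Ȟ^1(U;F) ≅ Z/3 and Ȟ^2(U;F) ≅ 0


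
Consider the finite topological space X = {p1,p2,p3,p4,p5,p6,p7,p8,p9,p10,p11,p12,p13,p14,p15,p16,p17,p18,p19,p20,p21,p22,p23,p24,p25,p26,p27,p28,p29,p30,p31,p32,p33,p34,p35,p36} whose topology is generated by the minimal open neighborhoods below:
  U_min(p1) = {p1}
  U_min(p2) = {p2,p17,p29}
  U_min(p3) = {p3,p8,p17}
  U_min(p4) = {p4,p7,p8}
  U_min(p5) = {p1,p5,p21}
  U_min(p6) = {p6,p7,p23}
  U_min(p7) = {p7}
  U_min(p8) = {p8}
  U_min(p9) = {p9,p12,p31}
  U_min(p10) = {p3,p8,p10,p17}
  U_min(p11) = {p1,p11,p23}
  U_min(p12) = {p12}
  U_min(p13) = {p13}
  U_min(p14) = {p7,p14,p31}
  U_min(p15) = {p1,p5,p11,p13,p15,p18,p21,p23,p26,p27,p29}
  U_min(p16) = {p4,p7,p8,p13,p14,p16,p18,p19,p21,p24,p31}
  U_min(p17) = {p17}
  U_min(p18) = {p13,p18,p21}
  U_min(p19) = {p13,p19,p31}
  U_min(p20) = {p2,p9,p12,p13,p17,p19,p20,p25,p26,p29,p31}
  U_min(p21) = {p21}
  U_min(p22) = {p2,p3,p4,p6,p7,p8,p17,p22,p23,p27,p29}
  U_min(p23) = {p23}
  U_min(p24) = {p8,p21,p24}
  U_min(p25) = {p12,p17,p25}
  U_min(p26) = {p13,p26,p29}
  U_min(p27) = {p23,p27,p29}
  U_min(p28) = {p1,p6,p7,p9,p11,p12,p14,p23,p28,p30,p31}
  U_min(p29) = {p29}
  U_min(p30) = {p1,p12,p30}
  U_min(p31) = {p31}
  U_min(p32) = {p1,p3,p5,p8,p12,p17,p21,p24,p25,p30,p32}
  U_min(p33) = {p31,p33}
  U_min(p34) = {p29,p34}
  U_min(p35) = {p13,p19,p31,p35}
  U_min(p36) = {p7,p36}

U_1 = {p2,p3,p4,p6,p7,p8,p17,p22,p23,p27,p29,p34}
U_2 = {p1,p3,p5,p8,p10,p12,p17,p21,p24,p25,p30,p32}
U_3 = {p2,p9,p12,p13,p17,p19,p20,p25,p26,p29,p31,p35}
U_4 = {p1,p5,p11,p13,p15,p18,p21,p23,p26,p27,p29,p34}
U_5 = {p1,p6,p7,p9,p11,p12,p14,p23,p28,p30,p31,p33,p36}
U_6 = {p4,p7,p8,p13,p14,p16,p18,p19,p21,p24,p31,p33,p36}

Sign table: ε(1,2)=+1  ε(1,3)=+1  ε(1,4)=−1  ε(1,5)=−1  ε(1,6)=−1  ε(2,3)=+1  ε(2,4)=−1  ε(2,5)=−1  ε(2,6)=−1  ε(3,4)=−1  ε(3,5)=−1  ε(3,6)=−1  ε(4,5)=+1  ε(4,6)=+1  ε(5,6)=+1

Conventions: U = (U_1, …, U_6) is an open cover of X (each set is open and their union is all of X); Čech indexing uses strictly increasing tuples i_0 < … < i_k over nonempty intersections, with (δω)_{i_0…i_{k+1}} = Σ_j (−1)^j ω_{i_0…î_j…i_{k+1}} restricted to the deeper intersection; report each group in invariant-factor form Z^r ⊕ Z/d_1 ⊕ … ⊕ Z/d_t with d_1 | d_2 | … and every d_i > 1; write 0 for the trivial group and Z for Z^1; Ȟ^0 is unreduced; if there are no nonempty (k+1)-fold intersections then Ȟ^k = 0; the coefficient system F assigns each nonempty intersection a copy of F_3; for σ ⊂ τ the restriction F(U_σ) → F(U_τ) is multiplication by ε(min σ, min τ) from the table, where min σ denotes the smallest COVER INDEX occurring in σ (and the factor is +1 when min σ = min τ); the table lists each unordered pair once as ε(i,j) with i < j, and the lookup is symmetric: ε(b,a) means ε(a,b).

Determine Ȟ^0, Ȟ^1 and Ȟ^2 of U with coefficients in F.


Ȟ^0 ≅ Z/3, Ȟ^1 ≅ 0 and Ȟ^2 ≅ 0

nonempty intersections:
  U12={p3,p8,p17} U13={p2,p17,p29} U14={p23,p27,p29,p34} U15={p6,p7,p23} U16={p4,p7,p8} U23={p12,p17,p25} U24={p1,p5,p21} U25={p1,p12,p30} U26={p8,p21,p24} U34={p13,p26,p29} U35={p9,p12,p31} U36={p13,p19,p31} U45={p1,p11,p23} U46={p13,p18,p21} U56={p7,p14,p31,p33,p36}
  U123={p17} U126={p8} U134={p29} U145={p23} U156={p7} U235={p12} U245={p1} U246={p21} U346={p13} U356={p31}
C dims 6,15,10; δ0: rk_F3 5; δ1: rk_F3 10
Ȟ^0: (6−5)−0=1 ⇒ Z/3
Ȟ^1: (15−10)−5=0 ⇒ 0
Ȟ^2: (10−0)−10=0 ⇒ 0


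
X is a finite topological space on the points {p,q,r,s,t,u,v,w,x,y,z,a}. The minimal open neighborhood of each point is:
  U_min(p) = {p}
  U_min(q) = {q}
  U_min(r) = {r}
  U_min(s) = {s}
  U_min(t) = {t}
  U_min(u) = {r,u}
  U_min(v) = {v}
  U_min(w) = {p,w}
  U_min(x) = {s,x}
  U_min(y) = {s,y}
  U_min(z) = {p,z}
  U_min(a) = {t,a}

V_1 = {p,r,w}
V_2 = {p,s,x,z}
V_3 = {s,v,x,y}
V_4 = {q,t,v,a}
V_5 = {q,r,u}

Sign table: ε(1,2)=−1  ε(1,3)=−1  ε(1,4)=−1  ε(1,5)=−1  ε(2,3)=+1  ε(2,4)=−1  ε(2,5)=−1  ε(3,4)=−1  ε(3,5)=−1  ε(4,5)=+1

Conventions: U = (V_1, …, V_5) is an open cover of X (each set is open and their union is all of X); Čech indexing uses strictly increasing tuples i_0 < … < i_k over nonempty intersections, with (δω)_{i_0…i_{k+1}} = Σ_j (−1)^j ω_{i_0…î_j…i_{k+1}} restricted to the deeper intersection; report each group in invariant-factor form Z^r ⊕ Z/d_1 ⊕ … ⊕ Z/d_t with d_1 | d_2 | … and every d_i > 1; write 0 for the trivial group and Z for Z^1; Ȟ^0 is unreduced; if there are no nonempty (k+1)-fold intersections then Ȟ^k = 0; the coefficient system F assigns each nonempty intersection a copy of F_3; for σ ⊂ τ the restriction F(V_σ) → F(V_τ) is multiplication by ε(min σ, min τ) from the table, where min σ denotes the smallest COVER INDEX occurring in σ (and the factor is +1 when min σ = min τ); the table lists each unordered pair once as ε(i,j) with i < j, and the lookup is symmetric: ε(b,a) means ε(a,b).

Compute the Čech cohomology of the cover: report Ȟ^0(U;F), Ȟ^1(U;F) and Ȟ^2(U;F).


Ȟ^0(U;F) ≅ 0; Ȟ^1(U;F) ≅ 0; Ȟ^2(U;F) ≅ 0

cover nerve:
  V12={p} V15={r} V23={s,x} V34={v} V45={q}
C dims 5,5; δ0: rk_F3 5
Ȟ^0: (5−5)−0=0 ⇒ 0
Ȟ^1: (5−0)−5=0 ⇒ 0
Ȟ^2: (0−0)−0=0 ⇒ 0


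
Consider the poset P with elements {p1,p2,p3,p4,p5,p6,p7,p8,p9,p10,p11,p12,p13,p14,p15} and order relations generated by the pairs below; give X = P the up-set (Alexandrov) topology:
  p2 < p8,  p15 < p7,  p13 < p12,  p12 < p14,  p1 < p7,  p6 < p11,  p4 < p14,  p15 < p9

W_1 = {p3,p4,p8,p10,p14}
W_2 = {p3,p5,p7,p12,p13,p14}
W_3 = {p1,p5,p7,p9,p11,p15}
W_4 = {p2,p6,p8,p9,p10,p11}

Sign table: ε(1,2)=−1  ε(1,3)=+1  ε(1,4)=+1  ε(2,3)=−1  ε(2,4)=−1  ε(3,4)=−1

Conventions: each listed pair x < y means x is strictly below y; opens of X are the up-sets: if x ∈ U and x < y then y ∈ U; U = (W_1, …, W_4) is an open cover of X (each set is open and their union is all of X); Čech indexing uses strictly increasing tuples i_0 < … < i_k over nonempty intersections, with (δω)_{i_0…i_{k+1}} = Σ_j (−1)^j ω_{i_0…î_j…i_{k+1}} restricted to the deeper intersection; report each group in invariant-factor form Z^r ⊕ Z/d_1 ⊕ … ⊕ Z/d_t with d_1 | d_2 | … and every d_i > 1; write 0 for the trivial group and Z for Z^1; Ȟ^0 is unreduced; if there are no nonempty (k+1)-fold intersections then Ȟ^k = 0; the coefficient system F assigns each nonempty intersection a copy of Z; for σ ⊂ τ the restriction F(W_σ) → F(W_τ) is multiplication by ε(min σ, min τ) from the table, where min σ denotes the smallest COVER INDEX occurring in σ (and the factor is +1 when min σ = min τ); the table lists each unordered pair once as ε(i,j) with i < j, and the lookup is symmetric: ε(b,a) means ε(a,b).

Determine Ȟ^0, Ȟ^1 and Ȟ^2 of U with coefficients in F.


nerve of the cover:
  W12={p3,p14} W14={p8,p10} W23={p5,p7} W34={p9,p11}
C dims 4,4; δ0: rk 4, SNF 1^3·2
Ȟ^0 = (4 − 4) − 0 = 0, so Ȟ^0 ≅ 0
Ȟ^1 = (4 − 0) − 4 = 0 plus torsion [2], so Ȟ^1 ≅ Z/2
Ȟ^2 = (0 − 0) − 0 = 0, so Ȟ^2 ≅ 0

Ȟ^0 ≅ 0, Ȟ^1 ≅ Z/2 and Ȟ^2 ≅ 0


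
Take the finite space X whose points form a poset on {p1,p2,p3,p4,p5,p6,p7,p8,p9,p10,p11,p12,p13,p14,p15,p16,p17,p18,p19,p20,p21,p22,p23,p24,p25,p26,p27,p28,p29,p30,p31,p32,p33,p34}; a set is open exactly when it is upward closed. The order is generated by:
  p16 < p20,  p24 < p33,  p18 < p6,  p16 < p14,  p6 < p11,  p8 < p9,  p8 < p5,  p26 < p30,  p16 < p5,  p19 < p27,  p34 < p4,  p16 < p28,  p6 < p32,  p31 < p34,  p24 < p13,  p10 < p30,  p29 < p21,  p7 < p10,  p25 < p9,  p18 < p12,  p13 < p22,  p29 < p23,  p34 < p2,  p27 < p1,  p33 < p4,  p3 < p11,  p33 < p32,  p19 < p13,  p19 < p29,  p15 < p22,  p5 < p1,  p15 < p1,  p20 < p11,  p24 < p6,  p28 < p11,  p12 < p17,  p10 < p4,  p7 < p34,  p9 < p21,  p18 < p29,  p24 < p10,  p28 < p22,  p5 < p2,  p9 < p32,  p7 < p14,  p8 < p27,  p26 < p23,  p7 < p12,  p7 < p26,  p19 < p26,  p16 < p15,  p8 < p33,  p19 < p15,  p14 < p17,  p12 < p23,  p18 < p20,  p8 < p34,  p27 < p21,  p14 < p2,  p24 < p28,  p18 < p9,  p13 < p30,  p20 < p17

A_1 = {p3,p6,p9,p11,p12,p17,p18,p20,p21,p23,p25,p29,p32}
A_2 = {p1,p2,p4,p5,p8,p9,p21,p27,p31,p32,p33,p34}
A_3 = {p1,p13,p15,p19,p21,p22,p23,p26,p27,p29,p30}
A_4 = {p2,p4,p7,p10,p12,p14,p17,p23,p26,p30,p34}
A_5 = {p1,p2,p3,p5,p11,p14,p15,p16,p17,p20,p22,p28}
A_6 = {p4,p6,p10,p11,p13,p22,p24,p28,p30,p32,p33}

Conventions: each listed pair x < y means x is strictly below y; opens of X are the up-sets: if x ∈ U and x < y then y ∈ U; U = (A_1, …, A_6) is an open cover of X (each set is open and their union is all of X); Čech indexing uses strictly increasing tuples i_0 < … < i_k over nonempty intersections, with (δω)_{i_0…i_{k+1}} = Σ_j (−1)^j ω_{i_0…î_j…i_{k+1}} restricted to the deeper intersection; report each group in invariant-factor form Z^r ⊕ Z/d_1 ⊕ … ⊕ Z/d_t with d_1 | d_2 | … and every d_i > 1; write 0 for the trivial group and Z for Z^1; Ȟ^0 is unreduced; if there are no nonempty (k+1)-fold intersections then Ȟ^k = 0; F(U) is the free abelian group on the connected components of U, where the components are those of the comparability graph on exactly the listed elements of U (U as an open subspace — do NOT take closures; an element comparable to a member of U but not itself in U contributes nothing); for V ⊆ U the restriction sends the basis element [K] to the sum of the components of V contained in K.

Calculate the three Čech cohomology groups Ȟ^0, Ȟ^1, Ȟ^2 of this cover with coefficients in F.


nonempty overlaps:
  A12={p9,p21,p32} A13={p21,p23,p29} A14={p12,p17,p23} A15={p3,p11,p17,p20} A16={p6,p11,p32} A23={p1,p21,p27} A24={p2,p4,p34} A25={p1,p2,p5} A26={p4,p32,p33} A34={p23,p26,p30} A35={p1,p15,p22} A36={p13,p22,p30} A45={p2,p14,p17} A46={p4,p10,p30} A56={p11,p22,p28}
  A123={p21} A126={p32} A134={p23} A145={p17} A156={p11} A235={p1} A245={p2} A246={p4} A346={p30} A356={p22}
components per intersection:
  A1: {p3,p6,p9,p11,p12,p17,p18,p20,p21,p23,p25,p29,p32}
  A2: {p1,p2,p4,p5,p8,p9,p21,p27,p31,p32,p33,p34}
  A3: {p1,p13,p15,p19,p21,p22,p23,p26,p27,p29,p30}
  A4: {p2,p4,p7,p10,p12,p14,p17,p23,p26,p30,p34}
  A5: {p1,p2,p3,p5,p11,p14,p15,p16,p17,p20,p22,p28}
  A6: {p4,p6,p10,p11,p13,p22,p24,p28,p30,p32,p33}
  A12: {p9,p21,p32}
  A13: {p21,p23,p29}
  A14: {p12,p17,p23}
  A15: {p3,p11,p17,p20}
  A16: {p6,p11,p32}
  A23: {p1,p21,p27}
  A24: {p2,p4,p34}
  A25: {p1,p2,p5}
  A26: {p4,p32,p33}
  A34: {p23,p26,p30}
  A35: {p1,p15,p22}
  A36: {p13,p22,p30}
  A45: {p2,p14,p17}
  A46: {p4,p10,p30}
  A56: {p11,p22,p28}
  A123: {p21}
  A126: {p32}
  A134: {p23}
  A145: {p17}
  A156: {p11}
  A235: {p1}
  A245: {p2}
  A246: {p4}
  A346: {p30}
  A356: {p22}
C dims 6,15,10; δ0: rk 5, SNF 1^5; δ1: rk 10, SNF 1^9·2
degree 0: 6−5−0 = 1 → Ȟ^0 ≅ Z
degree 1: 15−10−5 = 0 → Ȟ^1 ≅ 0
degree 2: 10−0−10 = 0 plus torsion [2] → Ȟ^2 ≅ Z/2

Ȟ^0 ≅ Z, Ȟ^1 ≅ 0 and Ȟ^2 ≅ Z/2
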